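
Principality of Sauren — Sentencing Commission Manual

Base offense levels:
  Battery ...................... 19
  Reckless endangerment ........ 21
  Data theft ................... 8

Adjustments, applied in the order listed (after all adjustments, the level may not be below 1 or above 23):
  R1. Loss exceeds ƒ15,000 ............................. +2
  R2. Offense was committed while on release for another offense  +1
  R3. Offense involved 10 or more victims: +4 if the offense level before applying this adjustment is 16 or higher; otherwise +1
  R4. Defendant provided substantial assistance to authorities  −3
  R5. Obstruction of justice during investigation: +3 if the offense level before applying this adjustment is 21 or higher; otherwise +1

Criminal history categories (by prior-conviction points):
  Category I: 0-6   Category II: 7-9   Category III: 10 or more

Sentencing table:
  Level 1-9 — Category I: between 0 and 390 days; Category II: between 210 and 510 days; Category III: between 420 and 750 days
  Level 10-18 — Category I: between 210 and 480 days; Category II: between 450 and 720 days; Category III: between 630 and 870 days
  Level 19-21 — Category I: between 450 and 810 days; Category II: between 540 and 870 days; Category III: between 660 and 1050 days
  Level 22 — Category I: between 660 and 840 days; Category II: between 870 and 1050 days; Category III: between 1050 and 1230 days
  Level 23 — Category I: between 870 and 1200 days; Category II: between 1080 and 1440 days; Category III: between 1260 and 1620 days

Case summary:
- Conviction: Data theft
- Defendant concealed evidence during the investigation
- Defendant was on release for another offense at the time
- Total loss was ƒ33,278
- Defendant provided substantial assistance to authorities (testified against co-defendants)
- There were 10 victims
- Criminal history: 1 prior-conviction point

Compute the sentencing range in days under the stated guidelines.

Base offense level for data theft: 8.
R1 applies: 8 + 2 = 10.
R2 applies: 10 + 1 = 11.
R3 applies (level before this adjustment is 11 < 16, so +1): 11 + 1 = 12.
R4 applies: 12 − 3 = 9.
R5 applies (level before this adjustment is 9 < 21, so +1): 9 + 1 = 10.
Final offense level: 10.
Criminal history: 1 prior point → Category I (0-6).
Level 10 falls in the 10-18 band.
Grid: Level 10-18 × Category I = 210-480 days.

210-480 days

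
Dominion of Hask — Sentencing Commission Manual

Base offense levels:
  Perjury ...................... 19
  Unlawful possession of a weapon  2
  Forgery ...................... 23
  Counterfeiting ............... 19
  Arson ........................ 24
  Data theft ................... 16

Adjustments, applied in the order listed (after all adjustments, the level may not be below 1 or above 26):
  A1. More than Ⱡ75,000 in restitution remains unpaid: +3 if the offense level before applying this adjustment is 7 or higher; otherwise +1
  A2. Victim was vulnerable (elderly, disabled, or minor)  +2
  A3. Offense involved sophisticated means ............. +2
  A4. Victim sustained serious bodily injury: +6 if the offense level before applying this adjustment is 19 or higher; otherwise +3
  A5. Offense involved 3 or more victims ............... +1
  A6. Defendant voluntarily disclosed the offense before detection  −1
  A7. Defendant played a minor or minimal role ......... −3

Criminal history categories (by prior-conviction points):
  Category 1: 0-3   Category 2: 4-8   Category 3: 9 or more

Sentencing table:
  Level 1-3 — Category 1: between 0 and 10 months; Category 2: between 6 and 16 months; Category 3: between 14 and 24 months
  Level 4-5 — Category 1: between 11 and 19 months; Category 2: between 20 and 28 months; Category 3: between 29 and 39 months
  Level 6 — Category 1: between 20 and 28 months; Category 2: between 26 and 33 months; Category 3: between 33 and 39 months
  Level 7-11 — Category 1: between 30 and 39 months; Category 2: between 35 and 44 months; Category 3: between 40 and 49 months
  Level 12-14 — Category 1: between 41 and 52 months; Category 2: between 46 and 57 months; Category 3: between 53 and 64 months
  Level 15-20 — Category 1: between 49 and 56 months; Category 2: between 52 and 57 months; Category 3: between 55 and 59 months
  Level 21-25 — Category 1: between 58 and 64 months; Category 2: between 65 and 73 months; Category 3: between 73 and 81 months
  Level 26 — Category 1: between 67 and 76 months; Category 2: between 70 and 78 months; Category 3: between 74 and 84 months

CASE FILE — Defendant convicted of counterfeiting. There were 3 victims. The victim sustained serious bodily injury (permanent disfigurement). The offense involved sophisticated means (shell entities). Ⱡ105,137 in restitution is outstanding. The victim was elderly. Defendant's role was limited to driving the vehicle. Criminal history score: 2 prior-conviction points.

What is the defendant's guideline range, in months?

Base offense level for counterfeiting: 19.
A1 applies (level before this adjustment is 19 ≥ 7, so +3): 19 + 3 = 22.
A2 applies: 22 + 2 = 24.
A3 applies: 24 + 2 = 26.
A4 applies (level before this adjustment is 26 ≥ 19, so +6): 26 + 6 = 32.
A5 applies: 32 + 1 = 33.
A6 does not apply.
A7 applies: 33 − 3 = 30.
Level 30 exceeds the maximum of 26; capped at 26.
Final offense level: 26.
Criminal history: 2 prior points → Category 1 (0-3).
Level 26 falls in the 26 band.
Grid: Level 26 × Category 1 = 67-76 months.

67-76 months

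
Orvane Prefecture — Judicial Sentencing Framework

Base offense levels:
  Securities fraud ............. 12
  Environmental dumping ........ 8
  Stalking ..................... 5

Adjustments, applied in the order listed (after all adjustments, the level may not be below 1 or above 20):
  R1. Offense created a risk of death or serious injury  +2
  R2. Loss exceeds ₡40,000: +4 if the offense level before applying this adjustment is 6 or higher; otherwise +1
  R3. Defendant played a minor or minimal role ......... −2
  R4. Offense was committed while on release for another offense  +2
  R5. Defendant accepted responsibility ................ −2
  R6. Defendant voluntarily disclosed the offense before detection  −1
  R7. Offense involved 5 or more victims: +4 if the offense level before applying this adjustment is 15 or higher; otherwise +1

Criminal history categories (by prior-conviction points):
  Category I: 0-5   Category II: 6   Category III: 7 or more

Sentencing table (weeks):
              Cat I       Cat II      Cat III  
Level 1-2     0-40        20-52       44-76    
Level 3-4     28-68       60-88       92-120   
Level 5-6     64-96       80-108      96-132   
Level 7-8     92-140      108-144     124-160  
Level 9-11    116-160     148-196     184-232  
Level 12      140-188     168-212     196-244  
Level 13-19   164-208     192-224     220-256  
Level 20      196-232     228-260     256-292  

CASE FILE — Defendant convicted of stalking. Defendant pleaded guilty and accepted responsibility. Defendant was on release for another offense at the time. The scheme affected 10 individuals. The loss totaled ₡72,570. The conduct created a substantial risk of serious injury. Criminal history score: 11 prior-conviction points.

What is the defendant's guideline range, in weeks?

196-244 weeks

Base offense level for stalking: 5.
R1 applies: 5 + 2 = 7.
R2 applies (level before this adjustment is 7 ≥ 6, so +4): 7 + 4 = 11.
R4 applies: 11 + 2 = 13.
R5 applies: 13 − 2 = 11.
R6 does not apply.
R7 applies (level before this adjustment is 11 < 15, so +1): 11 + 1 = 12.
Final offense level: 12.
Criminal history: 11 prior points → Category III (7+).
Level 12 falls in the 12 band.
Grid: Level 12 × Category III = 196-244 weeks.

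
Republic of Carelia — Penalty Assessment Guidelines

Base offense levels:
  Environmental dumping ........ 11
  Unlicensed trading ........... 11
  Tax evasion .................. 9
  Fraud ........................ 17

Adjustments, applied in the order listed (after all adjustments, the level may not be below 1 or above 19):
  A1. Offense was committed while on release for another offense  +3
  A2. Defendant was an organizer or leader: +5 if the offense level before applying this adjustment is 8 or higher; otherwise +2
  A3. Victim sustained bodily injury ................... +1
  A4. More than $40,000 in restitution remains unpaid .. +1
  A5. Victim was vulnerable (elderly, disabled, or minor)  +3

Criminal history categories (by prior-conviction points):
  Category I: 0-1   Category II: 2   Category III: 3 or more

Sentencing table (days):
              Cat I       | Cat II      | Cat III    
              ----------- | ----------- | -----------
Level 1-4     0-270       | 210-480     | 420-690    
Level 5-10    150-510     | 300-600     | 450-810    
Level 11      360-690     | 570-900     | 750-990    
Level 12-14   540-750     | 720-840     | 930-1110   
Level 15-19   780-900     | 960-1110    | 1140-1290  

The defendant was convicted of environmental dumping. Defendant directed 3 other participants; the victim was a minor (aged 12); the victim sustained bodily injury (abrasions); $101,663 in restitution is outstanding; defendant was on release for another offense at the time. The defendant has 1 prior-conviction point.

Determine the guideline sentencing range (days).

780-900 days

Base offense level for environmental dumping: 11.
A1 applies: 11 + 3 = 14.
A2 applies (level before this adjustment is 14 ≥ 8, so +5): 14 + 5 = 19.
A3 applies: 19 + 1 = 20.
A4 applies: 20 + 1 = 21.
A5 applies: 21 + 3 = 24.
Level 24 exceeds the maximum of 19; capped at 19.
Final offense level: 19.
Criminal history: 1 prior point → Category I (0-1).
Level 19 falls in the 15-19 band.
Grid: Level 15-19 × Category I = 780-900 days.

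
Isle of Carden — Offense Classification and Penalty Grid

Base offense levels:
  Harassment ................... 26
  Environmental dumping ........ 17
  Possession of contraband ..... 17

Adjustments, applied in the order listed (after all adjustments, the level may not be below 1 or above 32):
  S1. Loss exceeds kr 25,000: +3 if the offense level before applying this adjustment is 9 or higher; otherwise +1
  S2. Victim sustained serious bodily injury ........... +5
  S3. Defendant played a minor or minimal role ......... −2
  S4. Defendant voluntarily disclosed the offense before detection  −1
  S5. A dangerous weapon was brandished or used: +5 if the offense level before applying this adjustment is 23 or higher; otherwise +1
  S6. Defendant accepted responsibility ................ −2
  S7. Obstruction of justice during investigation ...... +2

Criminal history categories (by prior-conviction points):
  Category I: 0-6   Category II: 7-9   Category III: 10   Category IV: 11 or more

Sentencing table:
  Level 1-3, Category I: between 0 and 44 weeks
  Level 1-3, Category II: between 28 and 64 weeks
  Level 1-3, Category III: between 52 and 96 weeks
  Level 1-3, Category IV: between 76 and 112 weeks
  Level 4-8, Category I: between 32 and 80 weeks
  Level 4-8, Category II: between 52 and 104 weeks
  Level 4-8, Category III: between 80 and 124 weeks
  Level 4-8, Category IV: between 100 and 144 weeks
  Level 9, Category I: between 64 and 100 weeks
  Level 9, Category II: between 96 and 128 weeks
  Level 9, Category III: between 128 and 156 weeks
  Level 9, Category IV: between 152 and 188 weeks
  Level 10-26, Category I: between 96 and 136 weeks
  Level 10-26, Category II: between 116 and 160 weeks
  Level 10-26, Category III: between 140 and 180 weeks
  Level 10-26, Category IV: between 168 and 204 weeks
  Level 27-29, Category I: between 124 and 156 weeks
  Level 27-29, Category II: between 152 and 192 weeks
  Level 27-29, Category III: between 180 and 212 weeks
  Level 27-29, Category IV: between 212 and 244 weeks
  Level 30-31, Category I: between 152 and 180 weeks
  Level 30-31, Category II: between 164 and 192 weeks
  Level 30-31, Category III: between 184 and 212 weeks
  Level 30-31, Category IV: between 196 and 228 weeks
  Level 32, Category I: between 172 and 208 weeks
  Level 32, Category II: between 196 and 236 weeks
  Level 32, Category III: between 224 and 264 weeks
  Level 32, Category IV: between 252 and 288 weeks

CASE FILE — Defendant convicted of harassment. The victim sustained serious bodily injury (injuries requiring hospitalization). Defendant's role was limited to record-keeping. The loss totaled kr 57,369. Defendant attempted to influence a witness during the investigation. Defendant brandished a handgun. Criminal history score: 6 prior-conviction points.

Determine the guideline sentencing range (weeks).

172-208 weeks

Base offense level for harassment: 26.
S1 applies (level before this adjustment is 26 ≥ 9, so +3): 26 + 3 = 29.
S2 applies: 29 + 5 = 34.
S3 applies: 34 − 2 = 32.
S4 does not apply.
S5 applies (level before this adjustment is 32 ≥ 23, so +5): 32 + 5 = 37.
S6 does not apply.
S7 applies: 37 + 2 = 39.
Level 39 exceeds the maximum of 32; capped at 32.
Final offense level: 32.
Criminal history: 6 prior points → Category I (0-6).
Level 32 falls in the 32 band.
Grid: Level 32 × Category I = 172-208 weeks.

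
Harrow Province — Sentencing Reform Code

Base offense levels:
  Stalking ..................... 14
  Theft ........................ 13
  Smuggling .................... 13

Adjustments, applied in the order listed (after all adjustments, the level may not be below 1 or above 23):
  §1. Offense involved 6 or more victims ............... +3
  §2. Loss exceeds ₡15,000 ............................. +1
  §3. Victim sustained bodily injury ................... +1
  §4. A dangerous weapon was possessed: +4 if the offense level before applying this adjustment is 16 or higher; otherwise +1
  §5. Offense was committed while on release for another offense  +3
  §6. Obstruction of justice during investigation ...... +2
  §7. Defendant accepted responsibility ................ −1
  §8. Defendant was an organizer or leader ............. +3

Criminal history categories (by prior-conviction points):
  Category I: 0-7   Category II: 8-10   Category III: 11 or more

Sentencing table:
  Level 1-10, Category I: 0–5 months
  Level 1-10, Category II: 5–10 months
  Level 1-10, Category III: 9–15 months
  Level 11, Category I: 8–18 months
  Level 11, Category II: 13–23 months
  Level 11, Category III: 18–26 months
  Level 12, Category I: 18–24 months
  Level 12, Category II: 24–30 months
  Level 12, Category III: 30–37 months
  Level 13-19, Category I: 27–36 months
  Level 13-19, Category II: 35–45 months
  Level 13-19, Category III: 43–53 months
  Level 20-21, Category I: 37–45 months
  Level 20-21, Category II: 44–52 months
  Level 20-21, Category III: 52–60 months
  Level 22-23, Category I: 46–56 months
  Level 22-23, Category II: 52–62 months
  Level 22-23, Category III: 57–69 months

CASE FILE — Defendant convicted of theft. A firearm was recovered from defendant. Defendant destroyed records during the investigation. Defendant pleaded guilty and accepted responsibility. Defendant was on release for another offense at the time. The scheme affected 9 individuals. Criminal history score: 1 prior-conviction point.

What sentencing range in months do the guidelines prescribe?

46-56 months

Base offense level for theft: 13.
§1 applies: 13 + 3 = 16.
§2 does not apply.
§3 does not apply.
§4 applies (level before this adjustment is 16 ≥ 16, so +4): 16 + 4 = 20.
§5 applies: 20 + 3 = 23.
§6 applies: 23 + 2 = 25.
§7 applies: 25 − 1 = 24.
§8 does not apply.
Level 24 exceeds the maximum of 23; capped at 23.
Final offense level: 23.
Criminal history: 1 prior point → Category I (0-7).
Level 23 falls in the 22-23 band.
Grid: Level 22-23 × Category I = 46-56 months.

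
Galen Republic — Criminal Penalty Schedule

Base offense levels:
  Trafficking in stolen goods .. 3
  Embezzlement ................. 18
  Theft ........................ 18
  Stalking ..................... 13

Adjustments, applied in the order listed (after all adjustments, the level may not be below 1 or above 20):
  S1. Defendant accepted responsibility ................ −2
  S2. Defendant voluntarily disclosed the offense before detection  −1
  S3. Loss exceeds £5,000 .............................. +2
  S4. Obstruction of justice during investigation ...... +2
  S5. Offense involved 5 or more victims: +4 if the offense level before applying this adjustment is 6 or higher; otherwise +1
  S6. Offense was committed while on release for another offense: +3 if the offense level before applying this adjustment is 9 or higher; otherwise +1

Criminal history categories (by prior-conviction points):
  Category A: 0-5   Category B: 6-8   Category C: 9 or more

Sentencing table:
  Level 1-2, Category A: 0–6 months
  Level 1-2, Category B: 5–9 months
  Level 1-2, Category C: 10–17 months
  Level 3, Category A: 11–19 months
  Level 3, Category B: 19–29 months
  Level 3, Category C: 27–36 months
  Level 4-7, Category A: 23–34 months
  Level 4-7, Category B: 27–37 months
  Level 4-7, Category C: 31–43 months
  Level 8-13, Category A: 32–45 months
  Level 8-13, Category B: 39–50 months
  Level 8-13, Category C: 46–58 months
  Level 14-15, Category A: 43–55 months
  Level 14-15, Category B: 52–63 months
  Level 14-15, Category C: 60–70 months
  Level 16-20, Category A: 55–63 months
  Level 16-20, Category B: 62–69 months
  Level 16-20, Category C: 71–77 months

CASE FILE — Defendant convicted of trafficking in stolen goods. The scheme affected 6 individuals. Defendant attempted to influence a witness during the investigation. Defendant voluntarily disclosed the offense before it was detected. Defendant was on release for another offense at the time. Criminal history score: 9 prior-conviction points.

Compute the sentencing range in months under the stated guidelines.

Base offense level for trafficking in stolen goods: 3.
S2 applies: 3 − 1 = 2.
S3 does not apply.
S4 applies: 2 + 2 = 4.
S5 applies (level before this adjustment is 4 < 6, so +1): 4 + 1 = 5.
S6 applies (level before this adjustment is 5 < 9, so +1): 5 + 1 = 6.
Final offense level: 6.
Criminal history: 9 prior points → Category C (9+).
Level 6 falls in the 4-7 band.
Grid: Level 4-7 × Category C = 31-43 months.

31-43 months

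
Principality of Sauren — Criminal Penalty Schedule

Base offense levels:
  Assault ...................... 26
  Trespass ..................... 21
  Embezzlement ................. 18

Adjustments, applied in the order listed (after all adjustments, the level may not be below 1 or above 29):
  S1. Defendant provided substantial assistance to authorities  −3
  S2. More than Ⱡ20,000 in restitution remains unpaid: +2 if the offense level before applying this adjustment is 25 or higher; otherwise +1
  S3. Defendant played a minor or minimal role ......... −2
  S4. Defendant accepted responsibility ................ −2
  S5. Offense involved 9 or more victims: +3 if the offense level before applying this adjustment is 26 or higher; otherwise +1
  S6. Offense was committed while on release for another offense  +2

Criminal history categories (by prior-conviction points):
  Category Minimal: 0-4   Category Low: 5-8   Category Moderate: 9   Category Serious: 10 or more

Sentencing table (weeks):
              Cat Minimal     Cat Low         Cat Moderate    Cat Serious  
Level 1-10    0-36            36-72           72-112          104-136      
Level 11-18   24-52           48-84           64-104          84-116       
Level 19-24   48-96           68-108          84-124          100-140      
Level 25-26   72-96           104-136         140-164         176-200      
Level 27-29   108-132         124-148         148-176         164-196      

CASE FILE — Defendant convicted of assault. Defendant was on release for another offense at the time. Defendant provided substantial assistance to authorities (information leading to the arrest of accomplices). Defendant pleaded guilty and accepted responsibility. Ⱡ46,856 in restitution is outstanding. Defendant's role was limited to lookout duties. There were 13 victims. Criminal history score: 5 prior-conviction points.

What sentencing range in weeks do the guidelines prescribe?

Base offense level for assault: 26.
S1 applies: 26 − 3 = 23.
S2 applies (level before this adjustment is 23 < 25, so +1): 23 + 1 = 24.
S3 applies: 24 − 2 = 22.
S4 applies: 22 − 2 = 20.
S5 applies (level before this adjustment is 20 < 26, so +1): 20 + 1 = 21.
S6 applies: 21 + 2 = 23.
Final offense level: 23.
Criminal history: 5 prior points → Category Low (5-8).
Level 23 falls in the 19-24 band.
Grid: Level 19-24 × Category Low = 68-108 weeks.

68-108 weeks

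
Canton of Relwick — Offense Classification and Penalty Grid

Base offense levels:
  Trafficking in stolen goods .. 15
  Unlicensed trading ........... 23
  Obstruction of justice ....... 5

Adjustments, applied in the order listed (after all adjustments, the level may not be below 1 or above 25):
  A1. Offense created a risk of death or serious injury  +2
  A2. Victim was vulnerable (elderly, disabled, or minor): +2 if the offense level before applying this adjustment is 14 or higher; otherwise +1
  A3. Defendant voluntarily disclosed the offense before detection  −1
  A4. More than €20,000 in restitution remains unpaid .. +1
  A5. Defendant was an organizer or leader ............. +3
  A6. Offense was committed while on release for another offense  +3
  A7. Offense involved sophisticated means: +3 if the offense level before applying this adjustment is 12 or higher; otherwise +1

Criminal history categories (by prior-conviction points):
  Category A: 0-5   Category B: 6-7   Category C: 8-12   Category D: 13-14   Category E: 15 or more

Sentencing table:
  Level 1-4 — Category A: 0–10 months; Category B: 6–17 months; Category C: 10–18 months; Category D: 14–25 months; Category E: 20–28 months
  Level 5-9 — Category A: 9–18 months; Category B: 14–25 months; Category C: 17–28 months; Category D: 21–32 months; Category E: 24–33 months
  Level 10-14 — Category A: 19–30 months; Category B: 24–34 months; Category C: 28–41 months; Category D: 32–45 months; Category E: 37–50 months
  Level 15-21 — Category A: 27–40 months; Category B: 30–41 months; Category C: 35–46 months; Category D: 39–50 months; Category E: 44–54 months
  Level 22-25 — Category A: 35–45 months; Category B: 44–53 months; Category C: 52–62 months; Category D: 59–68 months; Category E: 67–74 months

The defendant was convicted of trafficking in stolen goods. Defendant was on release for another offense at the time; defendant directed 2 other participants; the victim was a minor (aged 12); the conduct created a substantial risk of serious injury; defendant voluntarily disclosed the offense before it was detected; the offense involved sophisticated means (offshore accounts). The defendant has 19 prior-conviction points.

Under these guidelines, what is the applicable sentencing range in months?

67-74 months

Base offense level for trafficking in stolen goods: 15.
A1 applies: 15 + 2 = 17.
A2 applies (level before this adjustment is 17 ≥ 14, so +2): 17 + 2 = 19.
A3 applies: 19 − 1 = 18.
A5 applies: 18 + 3 = 21.
A6 applies: 21 + 3 = 24.
A7 applies (level before this adjustment is 24 ≥ 12, so +3): 24 + 3 = 27.
Level 27 exceeds the maximum of 25; capped at 25.
Final offense level: 25.
Criminal history: 19 prior points → Category E (15+).
Level 25 falls in the 22-25 band.
Grid: Level 22-25 × Category E = 67-74 months.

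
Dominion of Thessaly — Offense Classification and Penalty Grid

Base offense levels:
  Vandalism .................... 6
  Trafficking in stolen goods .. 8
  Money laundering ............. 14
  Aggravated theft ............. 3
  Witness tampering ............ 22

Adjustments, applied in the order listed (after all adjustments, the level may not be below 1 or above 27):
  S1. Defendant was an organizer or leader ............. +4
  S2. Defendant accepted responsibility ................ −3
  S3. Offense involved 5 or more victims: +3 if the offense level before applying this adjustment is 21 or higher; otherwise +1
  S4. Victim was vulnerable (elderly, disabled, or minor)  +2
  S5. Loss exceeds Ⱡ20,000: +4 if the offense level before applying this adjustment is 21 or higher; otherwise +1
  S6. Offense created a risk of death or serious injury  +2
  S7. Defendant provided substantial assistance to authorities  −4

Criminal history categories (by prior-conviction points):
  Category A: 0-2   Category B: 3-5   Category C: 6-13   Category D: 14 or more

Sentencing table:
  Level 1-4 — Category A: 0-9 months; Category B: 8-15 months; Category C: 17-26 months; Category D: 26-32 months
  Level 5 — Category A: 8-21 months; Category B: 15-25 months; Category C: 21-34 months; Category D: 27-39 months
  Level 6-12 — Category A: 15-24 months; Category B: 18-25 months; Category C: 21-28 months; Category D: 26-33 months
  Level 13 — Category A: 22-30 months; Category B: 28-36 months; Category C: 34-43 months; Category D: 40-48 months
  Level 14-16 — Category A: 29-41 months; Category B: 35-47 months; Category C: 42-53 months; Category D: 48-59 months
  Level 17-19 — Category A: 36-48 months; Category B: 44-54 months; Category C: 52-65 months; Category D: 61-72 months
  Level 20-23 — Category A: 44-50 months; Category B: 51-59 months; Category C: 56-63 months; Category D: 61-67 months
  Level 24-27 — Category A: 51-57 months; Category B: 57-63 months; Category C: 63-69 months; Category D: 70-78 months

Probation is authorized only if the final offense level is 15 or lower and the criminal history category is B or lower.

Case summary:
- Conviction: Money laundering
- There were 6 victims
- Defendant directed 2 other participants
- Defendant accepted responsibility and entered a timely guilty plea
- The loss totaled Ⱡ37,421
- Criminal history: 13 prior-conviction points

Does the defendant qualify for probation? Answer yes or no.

No

Base offense level for money laundering: 14.
S1 applies: 14 + 4 = 18.
S2 applies: 18 − 3 = 15.
S3 applies (level before this adjustment is 15 < 21, so +1): 15 + 1 = 16.
S4 does not apply.
S5 applies (level before this adjustment is 16 < 21, so +1): 16 + 1 = 17.
Final offense level: 17.
Criminal history: 13 prior points → Category C (6-13).
Level 17 falls in the 17-19 band.
Grid: Level 17-19 × Category C = 52-65 months.
Probation check: level 17 > 15 and category C > B → not eligible.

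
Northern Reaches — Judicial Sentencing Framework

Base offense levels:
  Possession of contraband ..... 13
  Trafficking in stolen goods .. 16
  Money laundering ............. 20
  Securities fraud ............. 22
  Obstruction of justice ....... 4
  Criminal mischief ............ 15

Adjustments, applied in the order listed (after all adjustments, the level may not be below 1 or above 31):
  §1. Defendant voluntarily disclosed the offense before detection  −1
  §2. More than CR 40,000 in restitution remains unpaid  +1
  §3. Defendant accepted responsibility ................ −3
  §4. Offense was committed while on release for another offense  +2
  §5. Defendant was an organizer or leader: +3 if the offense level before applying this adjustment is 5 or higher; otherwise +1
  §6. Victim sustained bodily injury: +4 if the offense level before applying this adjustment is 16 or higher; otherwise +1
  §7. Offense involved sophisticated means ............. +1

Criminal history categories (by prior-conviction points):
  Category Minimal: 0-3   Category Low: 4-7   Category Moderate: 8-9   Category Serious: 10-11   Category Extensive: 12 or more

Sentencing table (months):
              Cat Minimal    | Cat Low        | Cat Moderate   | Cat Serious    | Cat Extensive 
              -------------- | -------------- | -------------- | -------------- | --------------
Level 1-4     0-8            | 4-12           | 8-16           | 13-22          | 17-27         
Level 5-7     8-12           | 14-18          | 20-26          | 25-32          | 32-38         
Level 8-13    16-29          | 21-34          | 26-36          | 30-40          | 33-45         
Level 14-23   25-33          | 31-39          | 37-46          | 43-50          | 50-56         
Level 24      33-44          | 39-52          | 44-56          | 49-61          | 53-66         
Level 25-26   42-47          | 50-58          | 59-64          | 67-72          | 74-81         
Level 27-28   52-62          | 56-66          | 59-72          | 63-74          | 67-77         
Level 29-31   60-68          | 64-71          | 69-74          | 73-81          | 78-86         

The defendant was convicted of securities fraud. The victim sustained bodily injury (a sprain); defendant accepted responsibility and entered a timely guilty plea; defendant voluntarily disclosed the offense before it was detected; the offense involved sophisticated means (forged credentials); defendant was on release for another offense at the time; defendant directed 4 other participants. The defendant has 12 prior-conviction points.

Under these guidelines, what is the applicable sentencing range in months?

Base offense level for securities fraud: 22.
§1 applies: 22 − 1 = 21.
§2 does not apply.
§3 applies: 21 − 3 = 18.
§4 applies: 18 + 2 = 20.
§5 applies (level before this adjustment is 20 ≥ 5, so +3): 20 + 3 = 23.
§6 applies (level before this adjustment is 23 ≥ 16, so +4): 23 + 4 = 27.
§7 applies: 27 + 1 = 28.
Final offense level: 28.
Criminal history: 12 prior points → Category Extensive (12+).
Level 28 falls in the 27-28 band.
Grid: Level 27-28 × Category Extensive = 67-77 months.

67-77 months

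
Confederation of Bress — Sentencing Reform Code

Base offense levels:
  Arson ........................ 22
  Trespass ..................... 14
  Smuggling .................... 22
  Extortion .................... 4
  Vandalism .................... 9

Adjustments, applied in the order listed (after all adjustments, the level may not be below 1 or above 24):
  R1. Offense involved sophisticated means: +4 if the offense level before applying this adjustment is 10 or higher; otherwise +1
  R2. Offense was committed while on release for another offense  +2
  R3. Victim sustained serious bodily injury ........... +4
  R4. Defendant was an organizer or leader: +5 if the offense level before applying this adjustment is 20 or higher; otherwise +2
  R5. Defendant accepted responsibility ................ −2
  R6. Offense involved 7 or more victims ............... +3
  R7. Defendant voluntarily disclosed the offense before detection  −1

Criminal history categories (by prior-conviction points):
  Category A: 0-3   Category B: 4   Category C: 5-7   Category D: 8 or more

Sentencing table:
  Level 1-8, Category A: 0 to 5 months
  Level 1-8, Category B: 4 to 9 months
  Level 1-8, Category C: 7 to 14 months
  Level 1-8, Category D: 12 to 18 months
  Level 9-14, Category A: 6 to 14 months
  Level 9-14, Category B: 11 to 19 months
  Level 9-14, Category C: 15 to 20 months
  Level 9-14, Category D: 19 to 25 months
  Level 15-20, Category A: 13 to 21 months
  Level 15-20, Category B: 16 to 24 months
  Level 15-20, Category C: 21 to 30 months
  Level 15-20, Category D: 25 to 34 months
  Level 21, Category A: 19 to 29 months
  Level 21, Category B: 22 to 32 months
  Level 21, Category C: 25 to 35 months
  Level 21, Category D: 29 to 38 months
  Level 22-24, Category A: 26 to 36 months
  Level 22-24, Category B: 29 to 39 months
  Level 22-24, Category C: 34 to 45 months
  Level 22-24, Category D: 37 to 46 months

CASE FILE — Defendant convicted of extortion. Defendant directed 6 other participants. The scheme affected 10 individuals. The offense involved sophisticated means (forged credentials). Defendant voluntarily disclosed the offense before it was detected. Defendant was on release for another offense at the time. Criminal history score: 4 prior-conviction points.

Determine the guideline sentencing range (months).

11-19 months

Base offense level for extortion: 4.
R1 applies (level before this adjustment is 4 < 10, so +1): 4 + 1 = 5.
R2 applies: 5 + 2 = 7.
R4 applies (level before this adjustment is 7 < 20, so +2): 7 + 2 = 9.
R5 does not apply.
R6 applies: 9 + 3 = 12.
R7 applies: 12 − 1 = 11.
Final offense level: 11.
Criminal history: 4 prior points → Category B (4).
Level 11 falls in the 9-14 band.
Grid: Level 9-14 × Category B = 11-19 months.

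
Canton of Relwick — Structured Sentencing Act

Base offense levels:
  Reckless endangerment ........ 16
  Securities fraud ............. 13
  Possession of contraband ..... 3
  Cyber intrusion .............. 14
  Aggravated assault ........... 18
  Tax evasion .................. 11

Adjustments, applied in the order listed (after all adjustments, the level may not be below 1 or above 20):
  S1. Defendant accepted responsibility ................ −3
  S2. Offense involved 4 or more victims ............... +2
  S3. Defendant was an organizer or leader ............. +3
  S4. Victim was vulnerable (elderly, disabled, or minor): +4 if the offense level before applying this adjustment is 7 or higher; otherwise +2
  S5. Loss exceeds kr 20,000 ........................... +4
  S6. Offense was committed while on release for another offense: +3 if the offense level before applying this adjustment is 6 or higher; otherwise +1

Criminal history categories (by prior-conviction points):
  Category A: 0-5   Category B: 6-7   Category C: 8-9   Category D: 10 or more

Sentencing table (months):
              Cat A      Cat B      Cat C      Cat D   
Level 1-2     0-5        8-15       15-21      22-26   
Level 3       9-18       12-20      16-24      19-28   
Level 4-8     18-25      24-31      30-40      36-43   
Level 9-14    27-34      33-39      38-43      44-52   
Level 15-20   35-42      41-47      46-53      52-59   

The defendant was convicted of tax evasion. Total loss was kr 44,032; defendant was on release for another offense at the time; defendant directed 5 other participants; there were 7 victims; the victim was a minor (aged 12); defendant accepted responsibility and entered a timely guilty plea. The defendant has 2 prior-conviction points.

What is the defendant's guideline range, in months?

Base offense level for tax evasion: 11.
S1 applies: 11 − 3 = 8.
S2 applies: 8 + 2 = 10.
S3 applies: 10 + 3 = 13.
S4 applies (level before this adjustment is 13 ≥ 7, so +4): 13 + 4 = 17.
S5 applies: 17 + 4 = 21.
S6 applies (level before this adjustment is 21 ≥ 6, so +3): 21 + 3 = 24.
Level 24 exceeds the maximum of 20; capped at 20.
Final offense level: 20.
Criminal history: 2 prior points → Category A (0-5).
Level 20 falls in the 15-20 band.
Grid: Level 15-20 × Category A = 35-42 months.

35-42 months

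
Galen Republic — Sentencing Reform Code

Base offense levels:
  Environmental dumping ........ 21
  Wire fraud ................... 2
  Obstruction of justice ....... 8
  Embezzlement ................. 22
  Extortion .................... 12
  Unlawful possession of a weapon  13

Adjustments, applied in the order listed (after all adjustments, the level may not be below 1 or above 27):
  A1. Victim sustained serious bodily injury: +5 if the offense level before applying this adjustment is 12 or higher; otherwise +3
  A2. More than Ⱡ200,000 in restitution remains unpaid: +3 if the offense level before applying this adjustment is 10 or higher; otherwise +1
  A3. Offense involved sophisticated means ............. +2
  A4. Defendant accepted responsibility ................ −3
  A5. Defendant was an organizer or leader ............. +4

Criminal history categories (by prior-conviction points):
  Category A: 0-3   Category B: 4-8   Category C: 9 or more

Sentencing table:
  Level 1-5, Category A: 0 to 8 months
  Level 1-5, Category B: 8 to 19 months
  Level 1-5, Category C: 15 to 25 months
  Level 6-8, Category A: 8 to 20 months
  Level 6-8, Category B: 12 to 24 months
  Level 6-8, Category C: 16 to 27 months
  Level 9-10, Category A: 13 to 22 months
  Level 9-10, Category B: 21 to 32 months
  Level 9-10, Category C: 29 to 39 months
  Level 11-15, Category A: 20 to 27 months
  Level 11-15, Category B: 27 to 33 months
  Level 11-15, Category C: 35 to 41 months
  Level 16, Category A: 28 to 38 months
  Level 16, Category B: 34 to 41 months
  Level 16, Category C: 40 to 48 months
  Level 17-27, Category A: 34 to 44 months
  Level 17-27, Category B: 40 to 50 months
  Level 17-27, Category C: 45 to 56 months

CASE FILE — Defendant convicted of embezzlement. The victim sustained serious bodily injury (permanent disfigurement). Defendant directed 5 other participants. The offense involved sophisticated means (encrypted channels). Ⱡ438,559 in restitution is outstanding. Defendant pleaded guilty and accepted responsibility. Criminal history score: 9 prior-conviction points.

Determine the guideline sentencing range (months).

Base offense level for embezzlement: 22.
A1 applies (level before this adjustment is 22 ≥ 12, so +5): 22 + 5 = 27.
A2 applies (level before this adjustment is 27 ≥ 10, so +3): 27 + 3 = 30.
A3 applies: 30 + 2 = 32.
A4 applies: 32 − 3 = 29.
A5 applies: 29 + 4 = 33.
Level 33 exceeds the maximum of 27; capped at 27.
Final offense level: 27.
Criminal history: 9 prior points → Category C (9+).
Level 27 falls in the 17-27 band.
Grid: Level 17-27 × Category C = 45-56 months.

45-56 months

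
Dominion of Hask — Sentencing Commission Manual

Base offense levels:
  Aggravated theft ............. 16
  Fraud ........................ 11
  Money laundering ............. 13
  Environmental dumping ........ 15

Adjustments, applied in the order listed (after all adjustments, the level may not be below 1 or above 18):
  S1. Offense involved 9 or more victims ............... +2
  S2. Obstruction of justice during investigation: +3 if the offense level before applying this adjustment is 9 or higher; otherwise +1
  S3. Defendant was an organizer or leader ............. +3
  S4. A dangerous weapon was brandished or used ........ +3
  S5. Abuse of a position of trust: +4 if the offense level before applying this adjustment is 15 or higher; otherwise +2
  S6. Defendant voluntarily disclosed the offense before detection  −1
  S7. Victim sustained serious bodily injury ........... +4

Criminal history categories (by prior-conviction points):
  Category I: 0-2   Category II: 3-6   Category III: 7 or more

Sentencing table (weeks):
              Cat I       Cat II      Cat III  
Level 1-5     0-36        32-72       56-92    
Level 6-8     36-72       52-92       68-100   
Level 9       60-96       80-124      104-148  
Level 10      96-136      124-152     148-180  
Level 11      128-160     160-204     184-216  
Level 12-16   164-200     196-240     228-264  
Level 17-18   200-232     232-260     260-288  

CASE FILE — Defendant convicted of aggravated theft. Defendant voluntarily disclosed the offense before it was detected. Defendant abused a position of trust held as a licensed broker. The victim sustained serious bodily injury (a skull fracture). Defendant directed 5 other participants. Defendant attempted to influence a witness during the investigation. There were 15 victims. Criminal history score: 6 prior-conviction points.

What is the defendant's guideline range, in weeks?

232-260 weeks

Base offense level for aggravated theft: 16.
S1 applies: 16 + 2 = 18.
S2 applies (level before this adjustment is 18 ≥ 9, so +3): 18 + 3 = 21.
S3 applies: 21 + 3 = 24.
S4 does not apply.
S5 applies (level before this adjustment is 24 ≥ 15, so +4): 24 + 4 = 28.
S6 applies: 28 − 1 = 27.
S7 applies: 27 + 4 = 31.
Level 31 exceeds the maximum of 18; capped at 18.
Final offense level: 18.
Criminal history: 6 prior points → Category II (3-6).
Level 18 falls in the 17-18 band.
Grid: Level 17-18 × Category II = 232-260 weeks.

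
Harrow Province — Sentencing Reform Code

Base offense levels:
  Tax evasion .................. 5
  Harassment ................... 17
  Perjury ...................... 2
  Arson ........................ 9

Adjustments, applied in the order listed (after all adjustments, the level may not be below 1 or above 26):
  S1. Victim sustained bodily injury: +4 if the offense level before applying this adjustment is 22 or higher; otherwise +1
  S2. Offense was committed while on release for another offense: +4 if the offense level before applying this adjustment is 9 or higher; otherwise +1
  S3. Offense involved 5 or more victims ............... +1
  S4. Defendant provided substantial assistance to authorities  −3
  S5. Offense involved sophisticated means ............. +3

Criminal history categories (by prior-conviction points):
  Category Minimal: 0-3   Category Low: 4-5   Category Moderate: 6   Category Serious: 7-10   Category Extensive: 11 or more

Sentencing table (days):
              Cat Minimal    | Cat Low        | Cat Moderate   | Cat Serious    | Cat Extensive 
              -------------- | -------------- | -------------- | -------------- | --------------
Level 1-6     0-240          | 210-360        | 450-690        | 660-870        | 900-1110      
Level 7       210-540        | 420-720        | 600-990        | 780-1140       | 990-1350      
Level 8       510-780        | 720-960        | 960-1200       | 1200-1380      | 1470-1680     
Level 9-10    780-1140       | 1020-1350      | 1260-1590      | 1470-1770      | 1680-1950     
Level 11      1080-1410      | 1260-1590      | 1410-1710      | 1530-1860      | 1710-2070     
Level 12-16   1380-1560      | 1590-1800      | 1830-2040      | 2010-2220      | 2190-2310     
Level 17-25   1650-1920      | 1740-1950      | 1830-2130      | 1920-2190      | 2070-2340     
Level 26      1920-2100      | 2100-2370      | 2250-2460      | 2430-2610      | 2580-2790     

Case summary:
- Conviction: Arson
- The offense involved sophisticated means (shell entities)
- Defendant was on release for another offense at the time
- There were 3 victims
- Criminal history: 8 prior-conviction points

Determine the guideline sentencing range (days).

2010-2220 days

Base offense level for arson: 9.
S1 does not apply.
S2 applies (level before this adjustment is 9 ≥ 9, so +4): 9 + 4 = 13.
S3 does not apply.
S5 applies: 13 + 3 = 16.
Final offense level: 16.
Criminal history: 8 prior points → Category Serious (7-10).
Level 16 falls in the 12-16 band.
Grid: Level 12-16 × Category Serious = 2010-2220 days.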